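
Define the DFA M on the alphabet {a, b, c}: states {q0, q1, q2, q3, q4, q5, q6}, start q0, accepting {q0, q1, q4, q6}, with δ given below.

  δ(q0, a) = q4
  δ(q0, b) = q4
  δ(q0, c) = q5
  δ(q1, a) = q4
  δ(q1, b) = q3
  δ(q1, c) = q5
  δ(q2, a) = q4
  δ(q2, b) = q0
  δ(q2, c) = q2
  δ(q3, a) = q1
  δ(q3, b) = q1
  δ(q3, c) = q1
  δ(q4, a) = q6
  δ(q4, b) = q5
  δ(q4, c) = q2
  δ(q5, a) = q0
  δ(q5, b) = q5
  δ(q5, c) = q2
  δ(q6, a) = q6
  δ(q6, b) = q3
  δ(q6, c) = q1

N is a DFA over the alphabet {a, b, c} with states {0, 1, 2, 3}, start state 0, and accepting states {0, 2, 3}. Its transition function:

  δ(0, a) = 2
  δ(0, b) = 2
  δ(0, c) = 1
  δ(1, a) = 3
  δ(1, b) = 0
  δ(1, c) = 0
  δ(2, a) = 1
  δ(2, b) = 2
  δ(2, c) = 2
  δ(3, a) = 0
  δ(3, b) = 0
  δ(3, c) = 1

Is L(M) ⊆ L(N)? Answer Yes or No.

No

The string aa is in L(M) but not in L(N).
So L(M) ⊄ L(N).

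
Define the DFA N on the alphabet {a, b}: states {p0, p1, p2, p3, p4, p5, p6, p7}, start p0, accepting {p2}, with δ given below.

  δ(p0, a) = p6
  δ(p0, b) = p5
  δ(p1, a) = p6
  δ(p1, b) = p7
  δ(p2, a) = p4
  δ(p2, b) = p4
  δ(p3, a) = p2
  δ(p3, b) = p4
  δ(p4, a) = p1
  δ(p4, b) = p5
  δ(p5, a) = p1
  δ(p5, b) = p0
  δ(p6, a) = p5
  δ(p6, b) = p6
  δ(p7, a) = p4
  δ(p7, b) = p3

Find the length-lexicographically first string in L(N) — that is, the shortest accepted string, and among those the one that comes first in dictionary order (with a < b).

babba

A breadth-first search from p0 reaches an accepting state first via the path p0 → p5 → p1 → p7 → p3 → p2 on input babba.
No string of length < 5 is accepted (BFS exhausts all shorter strings without reaching an accepting state), and babba is the lexicographically least accepting string of length 5.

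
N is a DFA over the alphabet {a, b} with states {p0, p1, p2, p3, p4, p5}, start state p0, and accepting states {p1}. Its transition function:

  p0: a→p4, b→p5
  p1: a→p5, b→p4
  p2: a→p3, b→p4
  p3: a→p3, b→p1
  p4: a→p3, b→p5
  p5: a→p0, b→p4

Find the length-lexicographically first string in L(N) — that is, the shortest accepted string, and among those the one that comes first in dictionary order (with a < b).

aab

A breadth-first search from p0 reaches an accepting state first via the path p0 → p4 → p3 → p1 on input aab.
No string of length < 3 is accepted (BFS exhausts all shorter strings without reaching an accepting state), and aab is the lexicographically least accepting string of length 3.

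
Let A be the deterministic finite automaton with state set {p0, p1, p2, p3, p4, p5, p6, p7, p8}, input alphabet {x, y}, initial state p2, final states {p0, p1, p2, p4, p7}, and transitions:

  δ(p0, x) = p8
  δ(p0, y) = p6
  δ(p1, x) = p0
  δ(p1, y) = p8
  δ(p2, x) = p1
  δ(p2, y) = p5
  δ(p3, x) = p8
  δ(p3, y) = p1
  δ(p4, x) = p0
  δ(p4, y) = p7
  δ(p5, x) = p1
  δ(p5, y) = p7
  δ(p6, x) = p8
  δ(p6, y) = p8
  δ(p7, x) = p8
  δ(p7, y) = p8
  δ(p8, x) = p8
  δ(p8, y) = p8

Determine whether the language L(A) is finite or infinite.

The useful states (reachable from p2 and able to reach an accepting state) are {p0, p1, p2, p5, p7}.
Restricted to these states the transition graph has no cycle, so every accepting path has bounded length and L is finite.

finite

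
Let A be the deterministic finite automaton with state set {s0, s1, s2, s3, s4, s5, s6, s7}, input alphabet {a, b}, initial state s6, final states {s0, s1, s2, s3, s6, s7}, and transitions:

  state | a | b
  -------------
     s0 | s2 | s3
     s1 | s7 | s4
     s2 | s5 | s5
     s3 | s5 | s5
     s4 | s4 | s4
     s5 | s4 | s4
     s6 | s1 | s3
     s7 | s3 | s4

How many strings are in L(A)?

The useful subgraph on states {s1, s3, s6, s7} is acyclic, so L(A) is finite; the longest accepting path visits 4 useful states, giving maximum string length 3.
Counting accepting paths from s6 by length: 1 of length 0, 2 of length 1, 1 of length 2, 1 of length 3. Total 5.

5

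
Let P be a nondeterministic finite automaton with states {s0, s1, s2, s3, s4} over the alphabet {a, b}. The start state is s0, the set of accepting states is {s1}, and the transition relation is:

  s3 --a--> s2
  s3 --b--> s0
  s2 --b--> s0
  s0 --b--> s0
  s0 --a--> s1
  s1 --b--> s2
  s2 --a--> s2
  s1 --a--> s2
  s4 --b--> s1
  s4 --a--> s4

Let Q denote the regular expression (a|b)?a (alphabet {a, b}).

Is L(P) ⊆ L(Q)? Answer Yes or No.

No

The string bba is in L(P) but not in L(Q).
So L(P) ⊄ L(Q).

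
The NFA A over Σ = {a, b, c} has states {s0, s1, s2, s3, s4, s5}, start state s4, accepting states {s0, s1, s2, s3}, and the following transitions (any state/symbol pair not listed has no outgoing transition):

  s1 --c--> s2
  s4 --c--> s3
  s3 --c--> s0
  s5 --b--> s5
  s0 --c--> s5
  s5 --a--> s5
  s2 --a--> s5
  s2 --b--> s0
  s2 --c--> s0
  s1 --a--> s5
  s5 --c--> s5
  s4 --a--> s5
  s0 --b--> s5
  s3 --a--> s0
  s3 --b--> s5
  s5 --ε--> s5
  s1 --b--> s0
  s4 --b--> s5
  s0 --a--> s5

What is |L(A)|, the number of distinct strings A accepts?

3

The useful subgraph on states {s0, s3, s4} is acyclic, so L(A) is finite; the longest accepting path visits 3 useful states, giving maximum string length 2.
Counting accepting paths from s4 by length: 1 of length 1, 2 of length 2. Total 3.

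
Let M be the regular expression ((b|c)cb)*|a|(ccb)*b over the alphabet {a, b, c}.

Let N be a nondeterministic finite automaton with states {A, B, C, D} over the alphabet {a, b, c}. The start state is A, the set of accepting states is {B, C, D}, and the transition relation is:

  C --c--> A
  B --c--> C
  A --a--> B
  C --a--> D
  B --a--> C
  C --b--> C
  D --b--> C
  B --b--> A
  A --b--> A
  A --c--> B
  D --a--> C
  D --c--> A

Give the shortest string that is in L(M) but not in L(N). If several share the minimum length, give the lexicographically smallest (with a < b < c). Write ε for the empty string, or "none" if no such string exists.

The empty string ε is accepted by M but not by N.
Since ε is the unique shortest string, it is the required witness.

ε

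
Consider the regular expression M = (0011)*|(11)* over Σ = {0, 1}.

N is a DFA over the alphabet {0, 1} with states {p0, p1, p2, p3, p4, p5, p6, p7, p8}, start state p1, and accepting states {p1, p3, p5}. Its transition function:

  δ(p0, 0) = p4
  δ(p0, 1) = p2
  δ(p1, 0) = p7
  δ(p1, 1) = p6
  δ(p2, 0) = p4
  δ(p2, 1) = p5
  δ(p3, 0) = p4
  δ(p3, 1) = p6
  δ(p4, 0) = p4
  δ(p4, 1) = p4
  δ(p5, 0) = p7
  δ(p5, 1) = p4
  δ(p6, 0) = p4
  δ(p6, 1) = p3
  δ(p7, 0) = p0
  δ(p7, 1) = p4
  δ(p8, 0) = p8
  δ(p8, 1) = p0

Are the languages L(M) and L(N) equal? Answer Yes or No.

Yes

Converting the expression M to a DFA (subset construction, then merging equivalent states) gives the minimal DFA with states {m0, m1, m2, m3, m4, m5, m6, m7}, start state m0, accepting states {m0, m5, m7} and transitions m0: 0→m1, 1→m2; m1: 0→m3, 1→m4; m2: 0→m4, 1→m5; m3: 0→m4, 1→m6; m4: 0→m4, 1→m4; m5: 0→m4, 1→m2; m6: 0→m4, 1→m7; m7: 0→m1, 1→m4.
Exploring the product automaton M × N from the start pair (m0, p1), following both machines on each input symbol, reaches 8 state pairs: (m0, p1), (m1, p7), (m2, p6), (m3, p0), (m4, p4), (m5, p3), (m6, p2), (m7, p5).
M accepts in {m0, m5, m7} and N accepts in {p1, p3, p5}. In every reachable pair the two components are either both accepting — (m0, p1), (m5, p3), (m7, p5) — or both non-accepting, so no string is accepted by exactly one of the machines: L(M) \ L(N) and L(N) \ L(M) are both empty.
Hence every string is accepted by M iff it is accepted by N, and the two languages coincide.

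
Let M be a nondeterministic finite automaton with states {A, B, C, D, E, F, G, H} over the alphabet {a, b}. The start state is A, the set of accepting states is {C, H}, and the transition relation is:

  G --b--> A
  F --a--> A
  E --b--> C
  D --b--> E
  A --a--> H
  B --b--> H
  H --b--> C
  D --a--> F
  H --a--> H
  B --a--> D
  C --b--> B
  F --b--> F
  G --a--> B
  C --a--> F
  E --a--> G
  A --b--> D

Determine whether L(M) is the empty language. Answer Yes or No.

The string a is accepted: the run A → H ends in the accepting state H.
Since at least one string is accepted, L(M) is not empty.

No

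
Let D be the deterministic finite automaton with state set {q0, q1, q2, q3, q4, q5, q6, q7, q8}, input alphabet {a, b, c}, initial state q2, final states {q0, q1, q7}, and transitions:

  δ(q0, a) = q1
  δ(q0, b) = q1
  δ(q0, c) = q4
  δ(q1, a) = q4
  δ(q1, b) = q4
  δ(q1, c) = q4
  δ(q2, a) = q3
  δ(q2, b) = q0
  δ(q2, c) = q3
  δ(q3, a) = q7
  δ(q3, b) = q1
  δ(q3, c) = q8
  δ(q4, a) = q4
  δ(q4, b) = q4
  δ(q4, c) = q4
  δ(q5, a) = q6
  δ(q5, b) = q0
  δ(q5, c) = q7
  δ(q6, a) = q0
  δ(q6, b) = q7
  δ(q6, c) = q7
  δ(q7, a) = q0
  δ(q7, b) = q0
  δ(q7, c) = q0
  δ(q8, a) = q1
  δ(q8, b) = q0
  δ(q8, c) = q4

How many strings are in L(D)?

33

The useful subgraph on states {q0, q1, q2, q3, q7, q8} is acyclic, so L(D) is finite; the longest accepting path visits 5 useful states, giving maximum string length 4.
Counting accepting paths from q2 by length: 1 of length 1, 6 of length 2, 10 of length 3, 16 of length 4. Total 33.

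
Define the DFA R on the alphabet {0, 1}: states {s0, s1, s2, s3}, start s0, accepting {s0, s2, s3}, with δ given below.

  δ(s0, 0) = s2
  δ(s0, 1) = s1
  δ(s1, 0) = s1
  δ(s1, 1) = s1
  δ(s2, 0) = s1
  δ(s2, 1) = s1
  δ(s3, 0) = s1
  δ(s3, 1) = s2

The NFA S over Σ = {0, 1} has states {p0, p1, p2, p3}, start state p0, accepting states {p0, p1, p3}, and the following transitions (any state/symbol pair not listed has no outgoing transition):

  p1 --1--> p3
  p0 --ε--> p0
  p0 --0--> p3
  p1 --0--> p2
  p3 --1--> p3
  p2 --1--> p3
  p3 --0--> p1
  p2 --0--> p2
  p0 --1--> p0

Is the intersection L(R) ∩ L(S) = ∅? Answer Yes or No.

The empty string ε is accepted by both R and S.
Hence L(R) ∩ L(S) ≠ ∅.

No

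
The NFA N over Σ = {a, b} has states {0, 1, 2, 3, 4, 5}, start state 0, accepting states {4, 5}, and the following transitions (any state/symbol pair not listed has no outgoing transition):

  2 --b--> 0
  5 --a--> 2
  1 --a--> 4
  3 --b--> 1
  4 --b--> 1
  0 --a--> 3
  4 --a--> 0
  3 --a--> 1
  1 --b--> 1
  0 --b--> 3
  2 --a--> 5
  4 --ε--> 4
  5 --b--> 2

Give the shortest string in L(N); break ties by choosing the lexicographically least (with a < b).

A breadth-first search from 0 reaches an accepting state first via the path 0 → 3 → 1 → 4 on input aaa.
No string of length < 3 is accepted (BFS exhausts all shorter strings without reaching an accepting state), and aaa is the lexicographically least accepting string of length 3.

aaa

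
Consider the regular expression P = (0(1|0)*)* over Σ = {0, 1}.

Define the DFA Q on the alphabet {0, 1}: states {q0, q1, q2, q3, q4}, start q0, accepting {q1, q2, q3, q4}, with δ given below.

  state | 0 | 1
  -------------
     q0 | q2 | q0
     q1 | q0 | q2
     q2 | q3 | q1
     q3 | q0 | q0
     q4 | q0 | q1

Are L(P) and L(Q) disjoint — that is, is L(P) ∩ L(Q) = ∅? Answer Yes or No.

The string 0 is accepted by both P and Q.
Hence L(P) ∩ L(Q) ≠ ∅.

No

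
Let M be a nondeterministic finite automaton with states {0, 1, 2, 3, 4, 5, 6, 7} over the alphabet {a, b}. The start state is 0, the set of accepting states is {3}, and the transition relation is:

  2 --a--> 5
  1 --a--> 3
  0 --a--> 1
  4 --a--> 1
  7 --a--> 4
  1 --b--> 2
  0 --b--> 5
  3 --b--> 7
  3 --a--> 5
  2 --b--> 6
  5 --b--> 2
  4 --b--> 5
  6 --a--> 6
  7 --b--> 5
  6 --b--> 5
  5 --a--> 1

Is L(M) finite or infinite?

infinite

State 1 is reachable from the start and can reach an accepting state, and it lies on the cycle 1 → 2 → 5 → 1.
Traversing that cycle any number of times yields accepted strings of unbounded length, so the language is infinite.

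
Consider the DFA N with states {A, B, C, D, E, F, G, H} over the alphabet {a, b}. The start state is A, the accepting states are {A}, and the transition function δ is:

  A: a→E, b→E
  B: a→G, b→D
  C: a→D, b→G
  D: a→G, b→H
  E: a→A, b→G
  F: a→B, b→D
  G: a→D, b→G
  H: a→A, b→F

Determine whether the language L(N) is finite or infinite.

State A is reachable from the start and can reach an accepting state, and it lies on the cycle A → E → A.
Traversing that cycle any number of times yields accepted strings of unbounded length, so the language is infinite.

infinite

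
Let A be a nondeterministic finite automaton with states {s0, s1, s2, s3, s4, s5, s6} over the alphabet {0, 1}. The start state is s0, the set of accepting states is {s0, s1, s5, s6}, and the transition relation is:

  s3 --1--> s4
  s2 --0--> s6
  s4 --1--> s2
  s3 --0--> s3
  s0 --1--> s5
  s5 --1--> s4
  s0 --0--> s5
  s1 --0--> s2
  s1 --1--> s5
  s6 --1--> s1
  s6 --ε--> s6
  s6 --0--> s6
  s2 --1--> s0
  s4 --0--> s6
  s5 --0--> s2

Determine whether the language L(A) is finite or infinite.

infinite

State s0 is reachable from the start and can reach an accepting state, and it lies on the cycle s0 → s5 → s2 → s0.
Traversing that cycle any number of times yields accepted strings of unbounded length, so the language is infinite.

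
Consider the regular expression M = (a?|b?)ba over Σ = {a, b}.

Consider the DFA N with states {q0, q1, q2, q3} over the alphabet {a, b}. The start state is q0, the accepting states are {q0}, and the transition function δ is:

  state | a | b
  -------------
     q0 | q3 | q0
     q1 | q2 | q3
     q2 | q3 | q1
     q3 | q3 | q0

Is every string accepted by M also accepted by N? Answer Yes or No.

No

The string ba is in L(M) but not in L(N).
So L(M) ⊄ L(N).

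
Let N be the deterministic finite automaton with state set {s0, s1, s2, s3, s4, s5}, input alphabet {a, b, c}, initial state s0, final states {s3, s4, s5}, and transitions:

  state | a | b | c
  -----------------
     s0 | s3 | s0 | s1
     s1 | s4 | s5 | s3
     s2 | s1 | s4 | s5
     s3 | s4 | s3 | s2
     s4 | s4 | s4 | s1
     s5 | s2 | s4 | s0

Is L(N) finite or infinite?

infinite

State s0 is reachable from the start and can reach an accepting state, and it lies on the cycle s0 → s0.
Traversing that cycle any number of times yields accepted strings of unbounded length, so the language is infinite.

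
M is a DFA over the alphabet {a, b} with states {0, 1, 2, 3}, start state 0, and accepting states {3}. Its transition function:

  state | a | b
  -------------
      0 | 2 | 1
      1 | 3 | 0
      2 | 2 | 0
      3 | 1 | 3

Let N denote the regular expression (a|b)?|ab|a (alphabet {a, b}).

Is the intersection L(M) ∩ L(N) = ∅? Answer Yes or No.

Yes

Converting the expression N to a DFA (subset construction, then merging equivalent states) gives the minimal DFA with states {n0, n1, n2, n3}, start state n0, accepting states {n0, n1, n2} and transitions n0: a→n1, b→n2; n1: a→n3, b→n2; n2: a→n3, b→n3; n3: a→n3, b→n3.
Exploring the product automaton M × N from the start pair (0, n0), following both machines on each input symbol, reaches 8 state pairs: (0, n0), (2, n1), (1, n2), (2, n3), (0, n2), (3, n3), (0, n3), (1, n3).
M accepts in {3} and N accepts in {n0, n1, n2}; no reachable pair has both components accepting, so no string drives both machines to acceptance simultaneously and L(M) ∩ L(N) = ∅.
So no string is accepted by both, and the intersection is empty.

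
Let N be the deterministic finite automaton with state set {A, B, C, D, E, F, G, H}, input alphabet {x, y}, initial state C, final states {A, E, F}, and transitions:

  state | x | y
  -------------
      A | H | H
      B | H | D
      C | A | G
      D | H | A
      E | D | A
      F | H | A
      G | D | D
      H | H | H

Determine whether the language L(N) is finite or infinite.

The useful states (reachable from C and able to reach an accepting state) are {A, C, D, G}.
Restricted to these states the transition graph has no cycle, so every accepting path has bounded length and L is finite.

finite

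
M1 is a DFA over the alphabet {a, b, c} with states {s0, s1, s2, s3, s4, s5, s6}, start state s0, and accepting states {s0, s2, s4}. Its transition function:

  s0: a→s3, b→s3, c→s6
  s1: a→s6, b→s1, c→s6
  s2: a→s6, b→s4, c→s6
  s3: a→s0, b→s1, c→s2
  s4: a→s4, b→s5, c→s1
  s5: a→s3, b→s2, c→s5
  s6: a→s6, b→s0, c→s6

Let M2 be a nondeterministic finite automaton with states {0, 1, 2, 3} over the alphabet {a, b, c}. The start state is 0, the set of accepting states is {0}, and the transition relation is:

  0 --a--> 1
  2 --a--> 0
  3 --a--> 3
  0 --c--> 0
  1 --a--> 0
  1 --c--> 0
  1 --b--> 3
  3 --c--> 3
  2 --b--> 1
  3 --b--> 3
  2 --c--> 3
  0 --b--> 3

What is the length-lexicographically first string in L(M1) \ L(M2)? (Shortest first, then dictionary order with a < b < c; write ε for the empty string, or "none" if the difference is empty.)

ba

The string ba is accepted by M1 but not by M2.
No shorter string lies in the difference, and ba is the lexicographically first length-2 string in L(M1) \ L(M2).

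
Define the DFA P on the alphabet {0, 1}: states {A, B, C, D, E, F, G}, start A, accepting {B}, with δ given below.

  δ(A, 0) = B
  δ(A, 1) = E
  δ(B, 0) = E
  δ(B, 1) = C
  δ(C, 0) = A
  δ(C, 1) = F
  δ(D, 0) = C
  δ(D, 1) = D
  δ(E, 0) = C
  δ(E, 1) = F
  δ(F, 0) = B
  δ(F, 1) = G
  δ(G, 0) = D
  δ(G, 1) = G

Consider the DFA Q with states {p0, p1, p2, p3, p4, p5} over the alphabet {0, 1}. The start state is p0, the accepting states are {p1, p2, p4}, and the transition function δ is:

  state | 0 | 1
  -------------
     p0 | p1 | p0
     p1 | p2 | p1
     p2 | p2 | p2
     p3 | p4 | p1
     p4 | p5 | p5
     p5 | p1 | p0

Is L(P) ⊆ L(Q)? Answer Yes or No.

Exploring the product automaton P × Q from the start pair (A, p0), following both machines on each input symbol, reaches 16 state pairs: (A, p0), (B, p1), (E, p0), (E, p2), (C, p1), (F, p0), (C, p2), (F, p2), (A, p2), (F, p1), (G, p0), (B, p2), (G, p2), (G, p1), (D, p1), (D, p2).
P accepts in {B} and Q accepts in {p1, p2, p4}. The reachable pairs whose P-component is accepting are (B, p1), (B, p2); in each of them the Q-component is accepting too, so the product for L(P) \ L(Q) (P-component accepting, Q-component rejecting) has no reachable accepting pair and the difference is empty.
Hence every string in L(P) is also in L(Q).

Yes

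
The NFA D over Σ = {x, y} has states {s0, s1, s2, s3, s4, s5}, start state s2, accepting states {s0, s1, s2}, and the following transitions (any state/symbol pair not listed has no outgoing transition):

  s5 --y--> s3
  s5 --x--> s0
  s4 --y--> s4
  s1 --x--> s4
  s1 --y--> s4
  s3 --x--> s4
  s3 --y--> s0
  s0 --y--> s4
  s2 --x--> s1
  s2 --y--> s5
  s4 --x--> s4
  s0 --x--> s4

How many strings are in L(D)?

The useful subgraph on states {s0, s1, s2, s3, s5} is acyclic, so L(D) is finite; the longest accepting path visits 4 useful states, giving maximum string length 3.
Counting accepting paths from s2 by length: 1 of length 0, 1 of length 1, 1 of length 2, 1 of length 3. Total 4.

4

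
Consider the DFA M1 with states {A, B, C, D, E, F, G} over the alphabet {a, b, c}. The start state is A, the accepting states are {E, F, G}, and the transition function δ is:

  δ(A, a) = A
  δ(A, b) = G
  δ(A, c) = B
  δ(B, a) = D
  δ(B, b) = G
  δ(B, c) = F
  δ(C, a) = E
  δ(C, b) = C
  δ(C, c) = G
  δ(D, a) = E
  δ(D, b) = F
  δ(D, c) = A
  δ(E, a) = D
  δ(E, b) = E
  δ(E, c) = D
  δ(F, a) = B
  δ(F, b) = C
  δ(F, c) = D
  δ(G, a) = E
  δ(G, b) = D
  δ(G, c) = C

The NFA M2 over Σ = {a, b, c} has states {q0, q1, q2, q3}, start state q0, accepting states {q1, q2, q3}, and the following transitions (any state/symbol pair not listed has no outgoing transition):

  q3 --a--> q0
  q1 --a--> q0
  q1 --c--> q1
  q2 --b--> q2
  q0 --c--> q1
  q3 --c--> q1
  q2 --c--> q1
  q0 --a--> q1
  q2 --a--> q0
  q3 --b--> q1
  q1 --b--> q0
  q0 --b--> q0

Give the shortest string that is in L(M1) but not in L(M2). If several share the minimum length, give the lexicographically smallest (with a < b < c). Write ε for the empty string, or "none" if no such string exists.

b

The string b is accepted by M1 but not by M2.
No shorter string lies in the difference, and b is the lexicographically first length-1 string in L(M1) \ L(M2).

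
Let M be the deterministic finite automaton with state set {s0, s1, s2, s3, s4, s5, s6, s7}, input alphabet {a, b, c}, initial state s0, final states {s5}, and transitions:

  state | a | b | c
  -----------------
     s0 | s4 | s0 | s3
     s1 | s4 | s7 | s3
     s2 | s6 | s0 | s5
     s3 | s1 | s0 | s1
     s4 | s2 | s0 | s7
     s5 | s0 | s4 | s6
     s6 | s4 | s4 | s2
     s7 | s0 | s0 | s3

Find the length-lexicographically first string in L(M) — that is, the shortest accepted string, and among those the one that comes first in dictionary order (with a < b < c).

A breadth-first search from s0 reaches an accepting state first via the path s0 → s4 → s2 → s5 on input aac.
No string of length < 3 is accepted (BFS exhausts all shorter strings without reaching an accepting state), and aac is the lexicographically least accepting string of length 3.

aac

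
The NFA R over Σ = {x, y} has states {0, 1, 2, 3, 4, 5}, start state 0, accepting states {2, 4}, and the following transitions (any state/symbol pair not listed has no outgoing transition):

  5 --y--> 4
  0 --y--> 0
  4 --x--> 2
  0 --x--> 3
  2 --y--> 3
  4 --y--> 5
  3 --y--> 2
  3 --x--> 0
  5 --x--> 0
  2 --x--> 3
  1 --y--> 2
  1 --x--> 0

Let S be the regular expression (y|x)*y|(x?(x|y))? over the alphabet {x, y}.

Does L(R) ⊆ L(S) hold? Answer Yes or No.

Converting the expression S to a DFA (subset construction, then merging equivalent states) gives the minimal DFA with states {s0, s1, s2, s3}, start state s0, accepting states {s0, s1, s2} and transitions s0: x→s1, y→s2; s1: x→s2, y→s2; s2: x→s3, y→s2; s3: x→s3, y→s2.
Exploring the product automaton R × S from the start pair (0, s0), following both machines on each input symbol, reaches 7 state pairs: (0, s0), (3, s1), (0, s2), (2, s2), (3, s3), (3, s2), (0, s3).
R accepts in {2, 4} and S accepts in {s0, s1, s2}. The reachable pairs whose R-component is accepting are (2, s2); in each of them the S-component is accepting too, so the product for L(R) \ L(S) (R-component accepting, S-component rejecting) has no reachable accepting pair and the difference is empty.
Hence every string in L(R) is also in L(S).

Yes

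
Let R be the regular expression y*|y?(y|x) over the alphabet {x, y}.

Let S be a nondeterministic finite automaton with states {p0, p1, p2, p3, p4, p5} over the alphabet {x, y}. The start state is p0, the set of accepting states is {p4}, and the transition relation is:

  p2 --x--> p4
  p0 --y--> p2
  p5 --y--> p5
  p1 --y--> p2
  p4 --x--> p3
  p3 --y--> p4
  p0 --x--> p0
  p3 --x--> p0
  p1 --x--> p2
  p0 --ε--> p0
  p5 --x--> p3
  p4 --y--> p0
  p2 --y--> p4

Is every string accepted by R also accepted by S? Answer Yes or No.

The empty string ε is in L(R) but not in L(S).
So L(R) ⊄ L(S).

No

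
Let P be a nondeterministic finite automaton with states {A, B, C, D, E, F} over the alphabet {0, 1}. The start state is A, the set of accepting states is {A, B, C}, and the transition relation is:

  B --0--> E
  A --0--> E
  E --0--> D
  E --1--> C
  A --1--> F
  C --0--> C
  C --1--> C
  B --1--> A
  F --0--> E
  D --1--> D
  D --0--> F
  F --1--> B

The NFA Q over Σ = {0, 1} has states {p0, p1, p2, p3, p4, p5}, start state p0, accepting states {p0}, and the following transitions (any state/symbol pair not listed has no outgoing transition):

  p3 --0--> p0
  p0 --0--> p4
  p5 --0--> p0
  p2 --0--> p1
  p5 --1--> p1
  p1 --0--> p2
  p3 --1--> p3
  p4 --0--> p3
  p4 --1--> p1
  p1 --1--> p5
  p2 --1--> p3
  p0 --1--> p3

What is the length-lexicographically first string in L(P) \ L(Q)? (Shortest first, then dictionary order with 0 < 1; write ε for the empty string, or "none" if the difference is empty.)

The string 01 is accepted by P but not by Q.
No shorter string lies in the difference, and 01 is the lexicographically first length-2 string in L(P) \ L(Q).

01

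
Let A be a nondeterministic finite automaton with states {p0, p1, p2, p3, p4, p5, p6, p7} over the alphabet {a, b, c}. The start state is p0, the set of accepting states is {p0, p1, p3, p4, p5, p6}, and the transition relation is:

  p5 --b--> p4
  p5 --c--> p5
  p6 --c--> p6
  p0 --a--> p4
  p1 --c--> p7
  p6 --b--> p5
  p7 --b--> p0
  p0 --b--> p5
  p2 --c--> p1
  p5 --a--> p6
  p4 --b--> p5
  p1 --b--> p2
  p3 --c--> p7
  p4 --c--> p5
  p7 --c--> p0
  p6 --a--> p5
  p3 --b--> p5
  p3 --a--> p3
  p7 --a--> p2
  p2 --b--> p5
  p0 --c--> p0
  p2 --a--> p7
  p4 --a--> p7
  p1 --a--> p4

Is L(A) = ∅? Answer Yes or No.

No

The empty string ε is accepted: the run p0 ends in the accepting state p0.
Since at least one string is accepted, L(A) is not empty.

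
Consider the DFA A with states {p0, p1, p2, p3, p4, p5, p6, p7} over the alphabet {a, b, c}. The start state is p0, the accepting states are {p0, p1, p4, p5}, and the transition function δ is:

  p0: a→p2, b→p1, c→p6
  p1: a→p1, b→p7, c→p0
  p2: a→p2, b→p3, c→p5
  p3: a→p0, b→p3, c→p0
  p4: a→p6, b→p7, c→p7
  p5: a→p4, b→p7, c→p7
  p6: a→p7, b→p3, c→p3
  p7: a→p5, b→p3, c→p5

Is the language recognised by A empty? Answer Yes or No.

The empty string ε is accepted: the run p0 ends in the accepting state p0.
Since at least one string is accepted, L(A) is not empty.

No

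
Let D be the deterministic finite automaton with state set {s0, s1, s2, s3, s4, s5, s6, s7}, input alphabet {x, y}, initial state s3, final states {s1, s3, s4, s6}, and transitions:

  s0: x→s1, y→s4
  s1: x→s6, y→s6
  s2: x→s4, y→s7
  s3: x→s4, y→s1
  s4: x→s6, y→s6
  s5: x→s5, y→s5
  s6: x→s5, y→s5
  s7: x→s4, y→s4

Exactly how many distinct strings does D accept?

The useful subgraph on states {s1, s3, s4, s6} is acyclic, so L(D) is finite; the longest accepting path visits 3 useful states, giving maximum string length 2.
Counting accepting paths from s3 by length: 1 of length 0, 2 of length 1, 4 of length 2. Total 7.

7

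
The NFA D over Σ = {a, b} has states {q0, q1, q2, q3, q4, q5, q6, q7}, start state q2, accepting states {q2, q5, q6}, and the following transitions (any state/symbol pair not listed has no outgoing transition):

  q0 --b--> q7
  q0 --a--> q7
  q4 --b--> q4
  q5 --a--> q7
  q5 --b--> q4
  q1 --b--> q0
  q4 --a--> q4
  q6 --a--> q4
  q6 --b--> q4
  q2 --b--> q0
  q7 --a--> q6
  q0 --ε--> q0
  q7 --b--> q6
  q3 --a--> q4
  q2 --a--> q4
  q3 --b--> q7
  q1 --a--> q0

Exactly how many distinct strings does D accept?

The useful subgraph on states {q0, q2, q6, q7} is acyclic, so L(D) is finite; the longest accepting path visits 4 useful states, giving maximum string length 3.
Counting accepting paths from q2 by length: 1 of length 0, 4 of length 3. Total 5.

5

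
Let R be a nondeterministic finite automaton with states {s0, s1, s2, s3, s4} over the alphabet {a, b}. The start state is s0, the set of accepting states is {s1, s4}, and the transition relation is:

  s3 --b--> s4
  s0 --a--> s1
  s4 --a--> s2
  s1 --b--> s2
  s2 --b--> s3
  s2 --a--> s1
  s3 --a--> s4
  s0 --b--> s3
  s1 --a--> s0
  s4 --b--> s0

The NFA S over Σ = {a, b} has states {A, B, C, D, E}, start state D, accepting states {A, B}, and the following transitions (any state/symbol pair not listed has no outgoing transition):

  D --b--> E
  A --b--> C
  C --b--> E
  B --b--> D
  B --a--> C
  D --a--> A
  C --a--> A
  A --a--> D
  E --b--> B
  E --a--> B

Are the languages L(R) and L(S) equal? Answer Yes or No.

Yes

Exploring the product automaton R × S from the start pair (s0, D), following both machines on each input symbol, reaches 5 state pairs: (s0, D), (s1, A), (s3, E), (s2, C), (s4, B).
R accepts in {s1, s4} and S accepts in {A, B}. In every reachable pair the two components are either both accepting — (s1, A), (s4, B) — or both non-accepting, so no string is accepted by exactly one of the machines: L(R) \ L(S) and L(S) \ L(R) are both empty.
Hence every string is accepted by R iff it is accepted by S, and the two languages coincide.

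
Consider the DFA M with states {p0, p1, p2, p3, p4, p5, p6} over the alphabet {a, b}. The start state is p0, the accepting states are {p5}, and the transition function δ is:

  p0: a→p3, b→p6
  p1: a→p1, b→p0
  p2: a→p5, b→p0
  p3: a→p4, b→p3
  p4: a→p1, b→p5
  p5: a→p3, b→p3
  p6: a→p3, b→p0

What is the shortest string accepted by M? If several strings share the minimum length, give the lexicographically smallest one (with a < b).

aab

A breadth-first search from p0 reaches an accepting state first via the path p0 → p3 → p4 → p5 on input aab.
No string of length < 3 is accepted (BFS exhausts all shorter strings without reaching an accepting state), and aab is the lexicographically least accepting string of length 3.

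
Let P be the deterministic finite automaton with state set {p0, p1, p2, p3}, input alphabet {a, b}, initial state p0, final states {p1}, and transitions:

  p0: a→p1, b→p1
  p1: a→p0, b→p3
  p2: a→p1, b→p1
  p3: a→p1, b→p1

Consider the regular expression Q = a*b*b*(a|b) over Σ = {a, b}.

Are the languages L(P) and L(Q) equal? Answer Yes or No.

No

The string baa is accepted by P but rejected by Q.
So L(P) ≠ L(Q).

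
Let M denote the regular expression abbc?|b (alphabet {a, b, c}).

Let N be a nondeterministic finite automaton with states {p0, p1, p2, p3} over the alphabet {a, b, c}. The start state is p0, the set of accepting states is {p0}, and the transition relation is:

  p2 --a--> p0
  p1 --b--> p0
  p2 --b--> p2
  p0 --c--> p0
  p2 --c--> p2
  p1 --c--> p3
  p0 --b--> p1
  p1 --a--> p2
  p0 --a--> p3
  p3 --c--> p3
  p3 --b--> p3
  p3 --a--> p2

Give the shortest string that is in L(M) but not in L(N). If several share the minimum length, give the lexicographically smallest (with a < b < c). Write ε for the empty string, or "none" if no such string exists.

The string b is accepted by M but not by N.
No shorter string lies in the difference, and b is the lexicographically first length-1 string in L(M) \ L(N).

b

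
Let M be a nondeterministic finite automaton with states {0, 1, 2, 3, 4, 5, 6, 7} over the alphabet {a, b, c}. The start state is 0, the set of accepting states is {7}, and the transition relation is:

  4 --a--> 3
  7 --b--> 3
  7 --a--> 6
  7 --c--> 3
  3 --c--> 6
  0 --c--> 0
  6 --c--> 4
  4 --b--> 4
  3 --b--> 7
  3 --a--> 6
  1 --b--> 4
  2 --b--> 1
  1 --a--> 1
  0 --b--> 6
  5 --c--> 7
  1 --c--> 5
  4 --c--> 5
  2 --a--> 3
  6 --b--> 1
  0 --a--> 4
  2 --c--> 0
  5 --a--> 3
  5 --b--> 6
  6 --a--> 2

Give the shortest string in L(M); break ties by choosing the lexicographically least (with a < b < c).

A breadth-first search from 0 reaches an accepting state first via the path 0 → 4 → 3 → 7 on input aab.
No string of length < 3 is accepted (BFS exhausts all shorter strings without reaching an accepting state), and aab is the lexicographically least accepting string of length 3.

aab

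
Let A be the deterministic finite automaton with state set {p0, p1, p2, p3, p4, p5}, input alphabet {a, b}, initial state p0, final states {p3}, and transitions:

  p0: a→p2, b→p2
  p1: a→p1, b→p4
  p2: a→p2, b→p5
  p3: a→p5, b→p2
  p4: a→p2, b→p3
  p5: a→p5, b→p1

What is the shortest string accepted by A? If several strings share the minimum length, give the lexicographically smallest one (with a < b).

A breadth-first search from p0 reaches an accepting state first via the path p0 → p2 → p5 → p1 → p4 → p3 on input abbbb.
No string of length < 5 is accepted (BFS exhausts all shorter strings without reaching an accepting state), and abbbb is the lexicographically least accepting string of length 5.

abbbb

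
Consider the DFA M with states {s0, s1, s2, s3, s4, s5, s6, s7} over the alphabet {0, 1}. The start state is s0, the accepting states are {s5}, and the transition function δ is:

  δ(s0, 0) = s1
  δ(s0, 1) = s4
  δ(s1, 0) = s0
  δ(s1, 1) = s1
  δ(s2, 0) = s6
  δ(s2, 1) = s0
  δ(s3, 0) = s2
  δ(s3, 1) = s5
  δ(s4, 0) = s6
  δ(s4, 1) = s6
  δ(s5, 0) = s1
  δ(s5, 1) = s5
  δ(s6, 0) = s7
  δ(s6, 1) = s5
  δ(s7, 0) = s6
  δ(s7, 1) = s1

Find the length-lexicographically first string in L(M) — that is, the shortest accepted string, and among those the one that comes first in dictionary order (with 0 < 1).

101

A breadth-first search from s0 reaches an accepting state first via the path s0 → s4 → s6 → s5 on input 101.
No string of length < 3 is accepted (BFS exhausts all shorter strings without reaching an accepting state), and 101 is the lexicographically least accepting string of length 3.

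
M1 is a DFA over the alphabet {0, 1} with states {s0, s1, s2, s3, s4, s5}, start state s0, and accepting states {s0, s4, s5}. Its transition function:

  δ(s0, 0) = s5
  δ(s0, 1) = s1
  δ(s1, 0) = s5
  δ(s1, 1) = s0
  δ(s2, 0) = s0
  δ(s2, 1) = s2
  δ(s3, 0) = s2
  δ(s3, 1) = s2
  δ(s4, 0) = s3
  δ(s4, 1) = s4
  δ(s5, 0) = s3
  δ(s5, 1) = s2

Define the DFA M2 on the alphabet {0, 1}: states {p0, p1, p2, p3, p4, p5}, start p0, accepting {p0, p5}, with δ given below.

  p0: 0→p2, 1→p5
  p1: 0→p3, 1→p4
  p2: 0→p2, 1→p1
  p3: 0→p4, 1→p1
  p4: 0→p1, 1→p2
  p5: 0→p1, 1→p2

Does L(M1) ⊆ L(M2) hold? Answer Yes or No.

The string 0 is in L(M1) but not in L(M2).
So L(M1) ⊄ L(M2).

No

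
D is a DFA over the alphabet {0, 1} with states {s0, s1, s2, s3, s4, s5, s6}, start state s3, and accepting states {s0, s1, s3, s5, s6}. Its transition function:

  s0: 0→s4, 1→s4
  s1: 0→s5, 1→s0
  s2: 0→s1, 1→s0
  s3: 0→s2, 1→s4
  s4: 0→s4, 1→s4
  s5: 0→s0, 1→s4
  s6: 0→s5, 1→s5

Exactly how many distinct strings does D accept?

The useful subgraph on states {s0, s1, s2, s3, s5} is acyclic, so L(D) is finite; the longest accepting path visits 5 useful states, giving maximum string length 4.
Counting accepting paths from s3 by length: 1 of length 0, 2 of length 2, 2 of length 3, 1 of length 4. Total 6.

6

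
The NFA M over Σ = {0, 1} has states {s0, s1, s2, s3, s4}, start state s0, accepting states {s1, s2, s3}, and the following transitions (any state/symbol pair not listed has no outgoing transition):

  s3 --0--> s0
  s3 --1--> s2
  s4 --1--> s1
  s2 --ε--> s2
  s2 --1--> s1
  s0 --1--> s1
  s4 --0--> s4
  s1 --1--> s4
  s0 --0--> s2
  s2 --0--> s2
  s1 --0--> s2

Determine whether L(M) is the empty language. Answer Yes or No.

The string 0 is accepted: the run s0 → s2 ends in the accepting state s2.
Since at least one string is accepted, L(M) is not empty.

No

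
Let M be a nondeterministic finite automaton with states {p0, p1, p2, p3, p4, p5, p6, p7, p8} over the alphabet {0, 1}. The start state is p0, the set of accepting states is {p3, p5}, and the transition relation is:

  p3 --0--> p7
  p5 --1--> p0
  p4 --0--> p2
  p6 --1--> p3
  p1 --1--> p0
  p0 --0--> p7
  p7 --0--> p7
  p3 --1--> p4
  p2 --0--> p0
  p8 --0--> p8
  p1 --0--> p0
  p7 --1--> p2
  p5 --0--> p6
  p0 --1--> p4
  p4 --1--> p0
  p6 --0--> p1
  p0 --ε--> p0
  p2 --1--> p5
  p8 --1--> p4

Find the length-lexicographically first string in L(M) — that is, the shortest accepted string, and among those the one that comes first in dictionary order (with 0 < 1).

A breadth-first search from p0 reaches an accepting state first via the path p0 → p7 → p2 → p5 on input 011.
No string of length < 3 is accepted (BFS exhausts all shorter strings without reaching an accepting state), and 011 is the lexicographically least accepting string of length 3.

011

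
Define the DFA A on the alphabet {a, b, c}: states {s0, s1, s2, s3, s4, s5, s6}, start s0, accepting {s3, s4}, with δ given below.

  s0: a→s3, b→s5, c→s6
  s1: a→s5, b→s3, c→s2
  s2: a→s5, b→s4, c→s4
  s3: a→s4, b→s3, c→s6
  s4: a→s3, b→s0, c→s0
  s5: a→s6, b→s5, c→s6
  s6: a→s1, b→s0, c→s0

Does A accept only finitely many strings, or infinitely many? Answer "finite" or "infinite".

infinite

State s3 is reachable from the start and can reach an accepting state, and it lies on the cycle s3 → s3.
Traversing that cycle any number of times yields accepted strings of unbounded length, so the language is infinite.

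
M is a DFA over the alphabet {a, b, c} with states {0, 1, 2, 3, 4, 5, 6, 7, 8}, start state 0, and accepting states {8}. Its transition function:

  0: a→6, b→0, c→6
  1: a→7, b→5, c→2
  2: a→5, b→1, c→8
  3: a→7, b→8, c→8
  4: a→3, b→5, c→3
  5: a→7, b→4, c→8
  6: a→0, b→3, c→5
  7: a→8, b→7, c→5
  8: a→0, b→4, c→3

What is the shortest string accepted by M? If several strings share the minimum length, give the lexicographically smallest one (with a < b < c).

A breadth-first search from 0 reaches an accepting state first via the path 0 → 6 → 3 → 8 on input abb.
No string of length < 3 is accepted (BFS exhausts all shorter strings without reaching an accepting state), and abb is the lexicographically least accepting string of length 3.

abb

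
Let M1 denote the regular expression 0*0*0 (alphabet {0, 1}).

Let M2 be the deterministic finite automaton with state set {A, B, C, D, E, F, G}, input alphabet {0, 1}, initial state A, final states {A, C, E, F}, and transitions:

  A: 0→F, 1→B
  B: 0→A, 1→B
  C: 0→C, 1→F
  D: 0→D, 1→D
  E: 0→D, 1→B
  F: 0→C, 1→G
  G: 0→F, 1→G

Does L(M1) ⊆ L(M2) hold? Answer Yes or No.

Converting the expression M1 to a DFA (subset construction, then merging equivalent states) gives the minimal DFA with states {r0, r1, r2}, start state r0, accepting states {r1} and transitions r0: 0→r1, 1→r2; r1: 0→r1, 1→r2; r2: 0→r2, 1→r2.
Exploring the product automaton M1 × M2 from the start pair (r0, A), following both machines on each input symbol, reaches 8 state pairs: (r0, A), (r1, F), (r2, B), (r1, C), (r2, G), (r2, A), (r2, F), (r2, C).
M1 accepts in {r1} and M2 accepts in {A, C, E, F}. The reachable pairs whose M1-component is accepting are (r1, F), (r1, C); in each of them the M2-component is accepting too, so the product for L(M1) \ L(M2) (M1-component accepting, M2-component rejecting) has no reachable accepting pair and the difference is empty.
Hence every string in L(M1) is also in L(M2).

Yes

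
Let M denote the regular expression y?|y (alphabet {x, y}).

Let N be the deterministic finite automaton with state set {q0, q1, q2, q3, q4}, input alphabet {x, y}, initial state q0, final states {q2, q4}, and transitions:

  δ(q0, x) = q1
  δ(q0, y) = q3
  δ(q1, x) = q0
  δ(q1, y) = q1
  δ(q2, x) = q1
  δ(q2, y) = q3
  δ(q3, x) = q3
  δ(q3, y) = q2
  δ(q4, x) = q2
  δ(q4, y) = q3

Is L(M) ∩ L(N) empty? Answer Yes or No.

Yes

Converting the expression M to a DFA (subset construction, then merging equivalent states) gives the minimal DFA with states {m0, m1, m2}, start state m0, accepting states {m0, m2} and transitions m0: x→m1, y→m2; m1: x→m1, y→m1; m2: x→m1, y→m1.
Exploring the product automaton M × N from the start pair (m0, q0), following both machines on each input symbol, reaches 6 state pairs: (m0, q0), (m1, q1), (m2, q3), (m1, q0), (m1, q3), (m1, q2).
M accepts in {m0, m2} and N accepts in {q2, q4}; no reachable pair has both components accepting, so no string drives both machines to acceptance simultaneously and L(M) ∩ L(N) = ∅.
So no string is accepted by both, and the intersection is empty.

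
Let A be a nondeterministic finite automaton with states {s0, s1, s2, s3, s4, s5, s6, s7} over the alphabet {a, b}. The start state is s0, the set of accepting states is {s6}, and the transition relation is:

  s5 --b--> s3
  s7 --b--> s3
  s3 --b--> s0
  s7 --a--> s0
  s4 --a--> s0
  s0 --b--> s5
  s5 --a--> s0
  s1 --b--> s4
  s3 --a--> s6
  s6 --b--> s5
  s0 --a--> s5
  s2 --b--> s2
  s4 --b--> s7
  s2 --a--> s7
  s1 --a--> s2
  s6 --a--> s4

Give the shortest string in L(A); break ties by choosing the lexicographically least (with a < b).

A breadth-first search from s0 reaches an accepting state first via the path s0 → s5 → s3 → s6 on input aba.
No string of length < 3 is accepted (BFS exhausts all shorter strings without reaching an accepting state), and aba is the lexicographically least accepting string of length 3.

aba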